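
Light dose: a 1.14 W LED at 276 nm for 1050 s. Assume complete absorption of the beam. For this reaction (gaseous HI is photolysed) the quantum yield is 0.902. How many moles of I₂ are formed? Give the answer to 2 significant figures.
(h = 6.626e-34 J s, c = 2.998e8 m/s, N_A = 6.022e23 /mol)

Photon energy at 276 nm: hc/λ = (6.626e-34)(2.998e8)/(276e-9) = 7.197e-19 J.
Energy delivered: (1.14 W)(1050 s) = 1197 J.
Photons incident: 1197 / 7.197e-19 = 1.663e21, i.e. 1.663e21/6.022e23 = 0.002762 mol.
Product: Φ × n_abs = 0.902 × 0.002762 = 0.002491 mol.

0.0025 mol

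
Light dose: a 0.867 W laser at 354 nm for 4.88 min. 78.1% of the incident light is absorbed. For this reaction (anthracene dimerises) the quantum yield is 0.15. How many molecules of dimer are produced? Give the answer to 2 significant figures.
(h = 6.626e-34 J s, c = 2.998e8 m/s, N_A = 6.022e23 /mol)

Photon energy at 354 nm: hc/λ = (6.626e-34)(2.998e8)/(354e-9) = 5.612e-19 J.
Energy delivered: (0.867 W)(292.8 s) = 253.9 J.
Photons incident: 253.9 / 5.612e-19 = 4.524e20, i.e. 4.524e20/6.022e23 = 7.512e-4 mol.
Photons absorbed: 0.781 × 7.512e-4 = 5.867e-4 mol.
Product: Φ × n_abs = 0.15 × 5.867e-4 = 8.801e-5 mol.
As a count: 8.801e-5 × 6.022e23 = 5.3e19.

5.3e19 molecules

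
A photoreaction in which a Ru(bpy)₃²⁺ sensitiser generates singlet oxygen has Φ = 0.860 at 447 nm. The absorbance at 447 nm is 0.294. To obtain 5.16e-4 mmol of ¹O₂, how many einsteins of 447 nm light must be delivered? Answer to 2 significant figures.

1.2e-6 einstein

Product: 5.16e-4 mmol = 5.16e-7 mol.
Photons that must be absorbed: 5.16e-7 / 0.860 = 6.000e-7 mol.
Fraction absorbed: 1 − 10^(−0.294) = 0.4918.
Incident photons needed: 6.000e-7 / 0.4918 = 1.220e-6 mol.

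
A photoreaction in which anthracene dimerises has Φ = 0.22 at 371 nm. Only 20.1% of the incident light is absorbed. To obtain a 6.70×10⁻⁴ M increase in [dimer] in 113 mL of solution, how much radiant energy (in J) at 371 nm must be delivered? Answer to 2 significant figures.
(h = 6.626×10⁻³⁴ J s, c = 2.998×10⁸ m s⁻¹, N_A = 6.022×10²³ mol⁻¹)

Product: (6.70×10⁻⁴ M)(0.113 L) = 7.571×10⁻⁵ mol.
Photons that must be absorbed: 7.571×10⁻⁵ / 0.22 = 3.441×10⁻⁴ mol.
Incident photons needed: 3.441×10⁻⁴ / 0.201 = 0.001712 mol.
Photon energy: hc/λ = 5.354×10⁻¹⁹ J; per mole, 3.224×10⁵ J mol⁻¹.
Energy required: 0.001712 × 3.224×10⁵ = 550 J.

550 J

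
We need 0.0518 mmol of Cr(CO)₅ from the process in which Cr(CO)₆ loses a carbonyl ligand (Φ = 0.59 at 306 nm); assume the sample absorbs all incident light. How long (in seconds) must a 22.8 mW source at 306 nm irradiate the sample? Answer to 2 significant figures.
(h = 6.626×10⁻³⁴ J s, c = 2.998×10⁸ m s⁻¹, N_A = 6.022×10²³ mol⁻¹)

t ≈ 1500 s

Product: 0.0518 mmol = 5.18×10⁻⁵ mol.
Photons that must be absorbed: 5.18×10⁻⁵ / 0.59 = 8.780×10⁻⁵ mol.
Photon energy: hc/λ = 6.492×10⁻¹⁹ J; per mole, 3.909×10⁵ J mol⁻¹.
Energy required: 8.780×10⁻⁵ × 3.909×10⁵ = 34.32 J.
Time: 34.32 J / 0.0228 W = 1500 s.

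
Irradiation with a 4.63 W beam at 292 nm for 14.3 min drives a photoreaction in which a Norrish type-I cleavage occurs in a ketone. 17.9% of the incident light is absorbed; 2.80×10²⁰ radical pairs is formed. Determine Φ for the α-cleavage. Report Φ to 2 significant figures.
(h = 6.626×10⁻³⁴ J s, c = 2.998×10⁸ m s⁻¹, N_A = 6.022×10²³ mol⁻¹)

Φ = 0.27

Product: 2.80×10²⁰ / 6.022×10²³ = 4.650×10⁻⁴ mol.
Photon energy at 292 nm: hc/λ = (6.626×10⁻³⁴)(2.998×10⁸)/(292×10⁻⁹) = 6.803×10⁻¹⁹ J.
Energy delivered: (4.63 W)(858 s) = 3973 J.
Photons incident: 3973 / 6.803×10⁻¹⁹ = 5.840×10²¹, i.e. 5.840×10²¹/6.022×10²³ = 0.009698 mol.
Photons absorbed: 0.179 × 0.009698 = 0.001736 mol.
Φ = 4.650×10⁻⁴ mol / 0.001736 mol photons = 0.27.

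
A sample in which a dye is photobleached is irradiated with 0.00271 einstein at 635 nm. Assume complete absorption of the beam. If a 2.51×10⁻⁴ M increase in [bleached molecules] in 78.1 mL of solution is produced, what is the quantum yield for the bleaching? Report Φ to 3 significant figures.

Φ = 0.00723

Product: (2.51×10⁻⁴ M)(0.0781 L) = 1.960×10⁻⁵ mol.
Φ = 1.960×10⁻⁵ mol / 0.00271 mol photons = 0.00723.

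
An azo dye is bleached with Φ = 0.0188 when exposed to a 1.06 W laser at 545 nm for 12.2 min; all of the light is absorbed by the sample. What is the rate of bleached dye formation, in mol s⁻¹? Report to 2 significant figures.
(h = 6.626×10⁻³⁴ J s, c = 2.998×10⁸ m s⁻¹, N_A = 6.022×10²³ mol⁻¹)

Photon energy at 545 nm: hc/λ = (6.626×10⁻³⁴)(2.998×10⁸)/(545×10⁻⁹) = 3.645×10⁻¹⁹ J.
Energy delivered: (1.06 W)(732 s) = 775.9 J.
Photons incident: 775.9 / 3.645×10⁻¹⁹ = 2.129×10²¹, i.e. 2.129×10²¹/6.022×10²³ = 0.003535 mol.
Product formed: 0.0188 × 0.003535 = 6.646×10⁻⁵ mol.
Rate: 6.646×10⁻⁵ / 732 s = 9.1×10⁻⁸ mol s⁻¹.

9.1×10⁻⁸ mol s⁻¹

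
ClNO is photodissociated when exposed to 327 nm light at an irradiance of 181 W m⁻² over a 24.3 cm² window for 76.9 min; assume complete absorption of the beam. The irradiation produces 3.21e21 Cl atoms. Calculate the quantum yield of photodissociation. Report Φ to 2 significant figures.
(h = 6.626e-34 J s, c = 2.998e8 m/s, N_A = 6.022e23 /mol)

Φ = 0.96

Product: 3.21e21 / 6.022e23 = 0.005330 mol.
Photon energy at 327 nm: hc/λ = (6.626e-34)(2.998e8)/(327e-9) = 6.075e-19 J.
Energy delivered: (181 W m⁻²)(24.3e-4 m²)(4614 s) = 2029 J.
Photons incident: 2029 / 6.075e-19 = 3.340e21, i.e. 3.340e21/6.022e23 = 0.005546 mol.
Φ = 0.005330 mol / 0.005546 mol photons = 0.96.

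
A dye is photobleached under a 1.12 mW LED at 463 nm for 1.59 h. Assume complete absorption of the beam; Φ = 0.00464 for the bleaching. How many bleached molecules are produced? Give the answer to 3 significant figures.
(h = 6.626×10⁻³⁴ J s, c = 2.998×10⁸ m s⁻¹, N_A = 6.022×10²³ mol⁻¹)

6.93×10¹⁶ bleached molecules

Photon energy at 463 nm: hc/λ = (6.626×10⁻³⁴)(2.998×10⁸)/(463×10⁻⁹) = 4.290×10⁻¹⁹ J.
Energy delivered: (1.12 mW)(5724 s) = 6.411 J.
Photons incident: 6.411 / 4.290×10⁻¹⁹ = 1.494×10¹⁹, i.e. 1.494×10¹⁹/6.022×10²³ = 2.481×10⁻⁵ mol.
Product: Φ × n_abs = 0.00464 × 2.481×10⁻⁵ = 1.151×10⁻⁷ mol.
As a count: 1.151×10⁻⁷ × 6.022×10²³ = 6.93×10¹⁶.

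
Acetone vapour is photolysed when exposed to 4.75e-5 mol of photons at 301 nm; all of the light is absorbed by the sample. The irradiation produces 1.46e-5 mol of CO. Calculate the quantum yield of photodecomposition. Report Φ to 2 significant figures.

Φ = 1.46e-5 mol / 4.75e-5 mol photons = 0.31.

Φ = 0.31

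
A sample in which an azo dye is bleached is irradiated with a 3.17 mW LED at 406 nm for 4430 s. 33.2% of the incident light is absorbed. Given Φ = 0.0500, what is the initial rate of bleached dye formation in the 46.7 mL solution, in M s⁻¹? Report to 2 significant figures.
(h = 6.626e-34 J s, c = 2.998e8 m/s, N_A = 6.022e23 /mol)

Photon energy at 406 nm: hc/λ = (6.626e-34)(2.998e8)/(406e-9) = 4.893e-19 J.
Energy delivered: (3.17 mW)(4430 s) = 14.04 J.
Photons incident: 14.04 / 4.893e-19 = 2.869e19, i.e. 2.869e19/6.022e23 = 4.764e-5 mol.
Photons absorbed: 0.332 × 4.764e-5 = 1.582e-5 mol.
Product formed: 0.0500 × 1.582e-5 = 7.910e-7 mol.
Rate: 7.910e-7 mol / (4430 s × 0.0467 L) = 3.8e-9 M s⁻¹.

3.8e-9 M s⁻¹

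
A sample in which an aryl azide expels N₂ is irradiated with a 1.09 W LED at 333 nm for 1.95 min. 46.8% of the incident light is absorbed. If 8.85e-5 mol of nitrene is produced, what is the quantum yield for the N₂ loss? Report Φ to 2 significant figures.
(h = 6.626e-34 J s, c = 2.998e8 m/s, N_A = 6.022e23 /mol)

Photon energy at 333 nm: hc/λ = (6.626e-34)(2.998e8)/(333e-9) = 5.965e-19 J.
Energy delivered: (1.09 W)(117 s) = 127.5 J.
Photons incident: 127.5 / 5.965e-19 = 2.137e20, i.e. 2.137e20/6.022e23 = 3.549e-4 mol.
Photons absorbed: 0.468 × 3.549e-4 = 1.661e-4 mol.
Φ = 8.85e-5 mol / 1.661e-4 mol photons = 0.53.

Φ = 0.53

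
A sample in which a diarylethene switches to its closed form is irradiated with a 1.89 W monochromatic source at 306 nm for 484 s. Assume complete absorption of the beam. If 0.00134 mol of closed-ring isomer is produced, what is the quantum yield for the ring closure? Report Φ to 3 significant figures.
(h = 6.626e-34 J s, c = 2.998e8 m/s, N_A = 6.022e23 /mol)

Photon energy at 306 nm: hc/λ = (6.626e-34)(2.998e8)/(306e-9) = 6.492e-19 J.
Energy delivered: (1.89 W)(484 s) = 914.8 J.
Photons incident: 914.8 / 6.492e-19 = 1.409e21, i.e. 1.409e21/6.022e23 = 0.002340 mol.
Φ = 0.00134 mol / 0.002340 mol photons = 0.573.

Φ = 0.573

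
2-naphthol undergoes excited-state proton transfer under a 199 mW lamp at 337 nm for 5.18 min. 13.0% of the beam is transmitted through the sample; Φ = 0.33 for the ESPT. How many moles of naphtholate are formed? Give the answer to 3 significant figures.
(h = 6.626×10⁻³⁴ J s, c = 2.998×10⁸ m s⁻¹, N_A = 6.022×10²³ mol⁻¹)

Photon energy at 337 nm: hc/λ = (6.626×10⁻³⁴)(2.998×10⁸)/(337×10⁻⁹) = 5.895×10⁻¹⁹ J.
Energy delivered: (199 mW)(310.8 s) = 61.85 J.
Photons incident: 61.85 / 5.895×10⁻¹⁹ = 1.049×10²⁰, i.e. 1.049×10²⁰/6.022×10²³ = 1.742×10⁻⁴ mol.
Fraction absorbed: 1 − 13.0/100 = 0.8700.
Photons absorbed: 0.8700 × 1.742×10⁻⁴ = 1.516×10⁻⁴ mol.
Product: Φ × n_abs = 0.33 × 1.516×10⁻⁴ = 5.003×10⁻⁵ mol.

5.00×10⁻⁵ mol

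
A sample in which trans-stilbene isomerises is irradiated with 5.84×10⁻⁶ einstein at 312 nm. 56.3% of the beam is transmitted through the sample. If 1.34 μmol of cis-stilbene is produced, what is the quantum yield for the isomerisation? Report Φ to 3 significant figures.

Product: 1.34 μmol = 1.34×10⁻⁶ mol.
Fraction absorbed: 1 − 56.3/100 = 0.4370.
Photons absorbed: 0.4370 × 5.84×10⁻⁶ = 2.552×10⁻⁶ mol.
Φ = 1.34×10⁻⁶ mol / 2.552×10⁻⁶ mol photons = 0.525.

Φ = 0.525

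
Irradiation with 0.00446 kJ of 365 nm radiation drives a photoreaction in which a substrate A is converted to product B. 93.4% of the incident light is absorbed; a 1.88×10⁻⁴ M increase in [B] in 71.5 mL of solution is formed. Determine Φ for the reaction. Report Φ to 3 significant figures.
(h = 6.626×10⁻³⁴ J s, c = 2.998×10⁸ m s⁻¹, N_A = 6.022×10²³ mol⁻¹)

Φ = 1.06

Product: (1.88×10⁻⁴ M)(0.0715 L) = 1.344×10⁻⁵ mol.
Photon energy at 365 nm: hc/λ = (6.626×10⁻³⁴)(2.998×10⁸)/(365×10⁻⁹) = 5.442×10⁻¹⁹ J.
Incident energy: 0.00446 kJ = 4.46 J.
Photons incident: 4.46 / 5.442×10⁻¹⁹ = 8.196×10¹⁸, i.e. 8.196×10¹⁸/6.022×10²³ = 1.361×10⁻⁵ mol.
Photons absorbed: 0.934 × 1.361×10⁻⁵ = 1.271×10⁻⁵ mol.
Φ = 1.344×10⁻⁵ mol / 1.271×10⁻⁵ mol photons = 1.06.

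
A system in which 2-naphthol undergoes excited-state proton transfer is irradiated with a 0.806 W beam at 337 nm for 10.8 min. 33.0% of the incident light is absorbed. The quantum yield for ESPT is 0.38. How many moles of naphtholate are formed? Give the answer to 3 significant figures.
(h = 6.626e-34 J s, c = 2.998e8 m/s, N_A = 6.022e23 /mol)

1.85e-4 mol

Photon energy at 337 nm: hc/λ = (6.626e-34)(2.998e8)/(337e-9) = 5.895e-19 J.
Energy delivered: (0.806 W)(648 s) = 522.3 J.
Photons incident: 522.3 / 5.895e-19 = 8.860e20, i.e. 8.860e20/6.022e23 = 0.001471 mol.
Photons absorbed: 0.330 × 0.001471 = 4.854e-4 mol.
Product: Φ × n_abs = 0.38 × 4.854e-4 = 1.845e-4 mol.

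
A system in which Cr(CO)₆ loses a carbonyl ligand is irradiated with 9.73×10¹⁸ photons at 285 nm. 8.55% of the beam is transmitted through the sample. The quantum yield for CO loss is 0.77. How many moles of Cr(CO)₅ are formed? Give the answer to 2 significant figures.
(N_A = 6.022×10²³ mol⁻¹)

Moles of photons: 9.73×10¹⁸ / 6.022×10²³ = 1.616×10⁻⁵ mol.
Fraction absorbed: 1 − 8.55/100 = 0.9145.
Photons absorbed: 0.9145 × 1.616×10⁻⁵ = 1.478×10⁻⁵ mol.
Product: Φ × n_abs = 0.77 × 1.478×10⁻⁵ = 1.138×10⁻⁵ mol.

1.1×10⁻⁵ mol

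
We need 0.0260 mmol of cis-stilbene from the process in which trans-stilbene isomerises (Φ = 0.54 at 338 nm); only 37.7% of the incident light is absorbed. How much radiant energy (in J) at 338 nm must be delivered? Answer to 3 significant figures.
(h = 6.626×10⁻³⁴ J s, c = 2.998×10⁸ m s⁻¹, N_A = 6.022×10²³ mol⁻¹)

45.2 J

Product: 0.0260 mmol = 2.60×10⁻⁵ mol.
Photons that must be absorbed: 2.60×10⁻⁵ / 0.54 = 4.815×10⁻⁵ mol.
Incident photons needed: 4.815×10⁻⁵ / 0.377 = 1.277×10⁻⁴ mol.
Photon energy: hc/λ = 5.877×10⁻¹⁹ J; per mole, 3.539×10⁵ J mol⁻¹.
Energy required: 1.277×10⁻⁴ × 3.539×10⁵ = 45.2 J.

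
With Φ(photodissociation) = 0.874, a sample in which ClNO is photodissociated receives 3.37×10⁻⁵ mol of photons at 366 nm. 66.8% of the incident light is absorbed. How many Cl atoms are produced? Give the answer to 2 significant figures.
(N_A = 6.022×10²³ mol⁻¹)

Photons absorbed: 0.668 × 3.37×10⁻⁵ = 2.251×10⁻⁵ mol.
Product: Φ × n_abs = 0.874 × 2.251×10⁻⁵ = 1.967×10⁻⁵ mol.
As a count: 1.967×10⁻⁵ × 6.022×10²³ = 1.2×10¹⁹.

1.2×10¹⁹ atoms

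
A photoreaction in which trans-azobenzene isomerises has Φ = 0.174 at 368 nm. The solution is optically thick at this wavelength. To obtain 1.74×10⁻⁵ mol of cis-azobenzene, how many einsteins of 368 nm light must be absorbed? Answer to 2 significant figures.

Photons that must be absorbed: 1.74×10⁻⁵ / 0.174 = 1.000×10⁻⁴ mol.

1.0×10⁻⁴ einstein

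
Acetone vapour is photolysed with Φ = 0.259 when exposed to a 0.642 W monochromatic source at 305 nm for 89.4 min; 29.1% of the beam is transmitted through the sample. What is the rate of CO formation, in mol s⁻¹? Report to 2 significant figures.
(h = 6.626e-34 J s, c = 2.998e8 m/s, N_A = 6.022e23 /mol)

Photon energy at 305 nm: hc/λ = (6.626e-34)(2.998e8)/(305e-9) = 6.513e-19 J.
Energy delivered: (0.642 W)(5364 s) = 3444 J.
Photons incident: 3444 / 6.513e-19 = 5.288e21, i.e. 5.288e21/6.022e23 = 0.008781 mol.
Fraction absorbed: 1 − 29.1/100 = 0.7090.
Photons absorbed: 0.7090 × 0.008781 = 0.006226 mol.
Product formed: 0.259 × 0.006226 = 0.001613 mol.
Rate: 0.001613 / 5364 s = 3.0e-7 mol s⁻¹.

3.0e-7 mol s⁻¹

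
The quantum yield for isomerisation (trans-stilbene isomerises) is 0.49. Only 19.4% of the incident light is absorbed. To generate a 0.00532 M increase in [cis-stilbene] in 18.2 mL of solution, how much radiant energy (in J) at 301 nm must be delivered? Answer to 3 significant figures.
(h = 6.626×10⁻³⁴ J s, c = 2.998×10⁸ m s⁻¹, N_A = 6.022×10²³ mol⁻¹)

405 J

Product: (0.00532 M)(0.0182 L) = 9.682×10⁻⁵ mol.
Photons that must be absorbed: 9.682×10⁻⁵ / 0.49 = 1.976×10⁻⁴ mol.
Incident photons needed: 1.976×10⁻⁴ / 0.194 = 0.001019 mol.
Photon energy: hc/λ = 6.600×10⁻¹⁹ J; per mole, 3.975×10⁵ J mol⁻¹.
Energy required: 0.001019 × 3.975×10⁵ = 405 J.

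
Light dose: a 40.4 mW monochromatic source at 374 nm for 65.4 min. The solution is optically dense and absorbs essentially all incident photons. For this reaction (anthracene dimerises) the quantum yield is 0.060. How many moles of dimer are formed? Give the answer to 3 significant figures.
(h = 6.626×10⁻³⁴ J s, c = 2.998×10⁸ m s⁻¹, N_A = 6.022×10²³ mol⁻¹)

2.97×10⁻⁵ mol

Photon energy at 374 nm: hc/λ = (6.626×10⁻³⁴)(2.998×10⁸)/(374×10⁻⁹) = 5.311×10⁻¹⁹ J.
Energy delivered: (40.4 mW)(3924 s) = 158.5 J.
Photons incident: 158.5 / 5.311×10⁻¹⁹ = 2.984×10²⁰, i.e. 2.984×10²⁰/6.022×10²³ = 4.955×10⁻⁴ mol.
Product: Φ × n_abs = 0.060 × 4.955×10⁻⁴ = 2.973×10⁻⁵ mol.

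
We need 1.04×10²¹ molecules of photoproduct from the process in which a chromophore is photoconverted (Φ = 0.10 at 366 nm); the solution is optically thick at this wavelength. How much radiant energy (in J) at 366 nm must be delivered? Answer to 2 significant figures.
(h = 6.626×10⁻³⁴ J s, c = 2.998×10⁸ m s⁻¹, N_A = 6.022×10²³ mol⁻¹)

5600 J

Product: 1.04×10²¹ / 6.022×10²³ = 0.001727 mol.
Photons that must be absorbed: 0.001727 / 0.10 = 0.01727 mol.
Photon energy: hc/λ = 5.428×10⁻¹⁹ J; per mole, 3.269×10⁵ J mol⁻¹.
Energy required: 0.01727 × 3.269×10⁵ = 5600 J.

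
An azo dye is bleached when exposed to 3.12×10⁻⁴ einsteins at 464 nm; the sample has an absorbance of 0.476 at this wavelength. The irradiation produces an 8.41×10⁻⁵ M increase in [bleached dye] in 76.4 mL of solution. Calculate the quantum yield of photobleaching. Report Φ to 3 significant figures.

Φ = 0.0309

Product: (8.41×10⁻⁵ M)(0.0764 L) = 6.425×10⁻⁶ mol.
Fraction absorbed: 1 − 10^(−0.476) = 0.6658.
Photons absorbed: 0.6658 × 3.12×10⁻⁴ = 2.077×10⁻⁴ mol.
Φ = 6.425×10⁻⁶ mol / 2.077×10⁻⁴ mol photons = 0.0309.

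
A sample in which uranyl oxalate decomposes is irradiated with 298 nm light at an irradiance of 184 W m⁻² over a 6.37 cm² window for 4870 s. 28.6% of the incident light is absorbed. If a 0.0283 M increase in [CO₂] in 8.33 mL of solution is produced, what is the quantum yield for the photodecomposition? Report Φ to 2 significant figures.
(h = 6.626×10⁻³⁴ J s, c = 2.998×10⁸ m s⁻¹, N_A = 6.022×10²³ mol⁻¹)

Product: (0.0283 M)(0.00833 L) = 2.357×10⁻⁴ mol.
Photon energy at 298 nm: hc/λ = (6.626×10⁻³⁴)(2.998×10⁸)/(298×10⁻⁹) = 6.666×10⁻¹⁹ J.
Energy delivered: (184 W m⁻²)(6.37×10⁻⁴ m²)(4870 s) = 570.8 J.
Photons incident: 570.8 / 6.666×10⁻¹⁹ = 8.563×10²⁰, i.e. 8.563×10²⁰/6.022×10²³ = 0.001422 mol.
Photons absorbed: 0.286 × 0.001422 = 4.067×10⁻⁴ mol.
Φ = 2.357×10⁻⁴ mol / 4.067×10⁻⁴ mol photons = 0.58.

Φ = 0.58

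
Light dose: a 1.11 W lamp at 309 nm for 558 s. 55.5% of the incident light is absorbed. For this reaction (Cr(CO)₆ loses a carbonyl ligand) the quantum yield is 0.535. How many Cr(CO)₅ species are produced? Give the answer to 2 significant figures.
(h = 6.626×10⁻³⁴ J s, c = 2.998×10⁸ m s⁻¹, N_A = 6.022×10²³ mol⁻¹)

2.9×10²⁰ species

Photon energy at 309 nm: hc/λ = (6.626×10⁻³⁴)(2.998×10⁸)/(309×10⁻⁹) = 6.429×10⁻¹⁹ J.
Energy delivered: (1.11 W)(558 s) = 619.4 J.
Photons incident: 619.4 / 6.429×10⁻¹⁹ = 9.634×10²⁰, i.e. 9.634×10²⁰/6.022×10²³ = 0.001600 mol.
Photons absorbed: 0.555 × 0.001600 = 8.880×10⁻⁴ mol.
Product: Φ × n_abs = 0.535 × 8.880×10⁻⁴ = 4.751×10⁻⁴ mol.
As a count: 4.751×10⁻⁴ × 6.022×10²³ = 2.9×10²⁰.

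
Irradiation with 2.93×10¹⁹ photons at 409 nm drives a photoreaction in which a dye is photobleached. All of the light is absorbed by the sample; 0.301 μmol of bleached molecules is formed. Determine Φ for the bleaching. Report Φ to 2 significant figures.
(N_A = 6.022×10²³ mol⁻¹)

Product: 0.301 μmol = 3.01×10⁻⁷ mol.
Moles of photons: 2.93×10¹⁹ / 6.022×10²³ = 4.865×10⁻⁵ mol.
Φ = 3.01×10⁻⁷ mol / 4.865×10⁻⁵ mol photons = 0.0062.

Φ = 0.0062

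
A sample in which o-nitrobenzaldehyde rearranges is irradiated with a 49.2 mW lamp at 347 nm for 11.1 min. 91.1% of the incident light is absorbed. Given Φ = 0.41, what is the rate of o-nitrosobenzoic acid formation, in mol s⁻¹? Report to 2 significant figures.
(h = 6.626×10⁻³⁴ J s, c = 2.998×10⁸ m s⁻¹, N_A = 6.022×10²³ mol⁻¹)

Photon energy at 347 nm: hc/λ = (6.626×10⁻³⁴)(2.998×10⁸)/(347×10⁻⁹) = 5.725×10⁻¹⁹ J.
Energy delivered: (49.2 mW)(666 s) = 32.77 J.
Photons incident: 32.77 / 5.725×10⁻¹⁹ = 5.724×10¹⁹, i.e. 5.724×10¹⁹/6.022×10²³ = 9.505×10⁻⁵ mol.
Photons absorbed: 0.911 × 9.505×10⁻⁵ = 8.659×10⁻⁵ mol.
Product formed: 0.41 × 8.659×10⁻⁵ = 3.550×10⁻⁵ mol.
Rate: 3.550×10⁻⁵ / 666 s = 5.3×10⁻⁸ mol s⁻¹.

5.3×10⁻⁸ mol s⁻¹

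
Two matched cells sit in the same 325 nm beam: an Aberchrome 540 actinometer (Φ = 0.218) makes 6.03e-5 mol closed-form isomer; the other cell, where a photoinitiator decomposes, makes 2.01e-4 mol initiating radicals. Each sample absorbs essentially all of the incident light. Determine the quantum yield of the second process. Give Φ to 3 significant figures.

Φ = 0.727

Photons absorbed by the actinometer: 6.03e-5 / 0.218 = 2.766e-4 mol.
Φ(unknown) = 2.01e-4 / 2.766e-4 = 0.727.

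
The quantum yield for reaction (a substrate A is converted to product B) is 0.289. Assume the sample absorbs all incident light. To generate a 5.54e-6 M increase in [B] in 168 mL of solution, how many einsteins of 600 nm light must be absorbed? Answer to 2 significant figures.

Product: (5.54e-6 M)(0.168 L) = 9.307e-7 mol.
Photons that must be absorbed: 9.307e-7 / 0.289 = 3.220e-6 mol.

3.2e-6 einstein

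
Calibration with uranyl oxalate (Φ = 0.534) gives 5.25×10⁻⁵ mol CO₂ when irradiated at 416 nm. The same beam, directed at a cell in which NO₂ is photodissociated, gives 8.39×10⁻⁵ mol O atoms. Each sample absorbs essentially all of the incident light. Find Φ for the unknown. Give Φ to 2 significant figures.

Photons absorbed by the actinometer: 5.25×10⁻⁵ / 0.534 = 9.831×10⁻⁵ mol.
Φ(unknown) = 8.39×10⁻⁵ / 9.831×10⁻⁵ = 0.85.

Φ = 0.85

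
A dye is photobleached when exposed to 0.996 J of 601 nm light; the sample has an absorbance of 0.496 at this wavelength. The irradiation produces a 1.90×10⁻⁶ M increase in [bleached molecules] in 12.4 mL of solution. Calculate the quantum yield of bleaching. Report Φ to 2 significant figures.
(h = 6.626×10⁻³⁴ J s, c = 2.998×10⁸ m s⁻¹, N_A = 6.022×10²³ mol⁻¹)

Φ = 0.0069

Product: (1.90×10⁻⁶ M)(0.0124 L) = 2.356×10⁻⁸ mol.
Photon energy at 601 nm: hc/λ = (6.626×10⁻³⁴)(2.998×10⁸)/(601×10⁻⁹) = 3.305×10⁻¹⁹ J.
Photons incident: 0.996 / 3.305×10⁻¹⁹ = 3.014×10¹⁸, i.e. 3.014×10¹⁸/6.022×10²³ = 5.005×10⁻⁶ mol.
Fraction absorbed: 1 − 10^(−0.496) = 0.6808.
Photons absorbed: 0.6808 × 5.005×10⁻⁶ = 3.407×10⁻⁶ mol.
Φ = 2.356×10⁻⁸ mol / 3.407×10⁻⁶ mol photons = 0.0069.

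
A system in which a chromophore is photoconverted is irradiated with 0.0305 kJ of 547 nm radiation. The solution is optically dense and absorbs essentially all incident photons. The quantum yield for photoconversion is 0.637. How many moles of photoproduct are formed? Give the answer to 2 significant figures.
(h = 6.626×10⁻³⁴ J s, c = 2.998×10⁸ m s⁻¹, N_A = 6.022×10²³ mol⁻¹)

8.9×10⁻⁵ mol

Photon energy at 547 nm: hc/λ = (6.626×10⁻³⁴)(2.998×10⁸)/(547×10⁻⁹) = 3.632×10⁻¹⁹ J.
Incident energy: 0.0305 kJ = 30.5 J.
Photons incident: 30.5 / 3.632×10⁻¹⁹ = 8.398×10¹⁹, i.e. 8.398×10¹⁹/6.022×10²³ = 1.395×10⁻⁴ mol.
Product: Φ × n_abs = 0.637 × 1.395×10⁻⁴ = 8.886×10⁻⁵ mol.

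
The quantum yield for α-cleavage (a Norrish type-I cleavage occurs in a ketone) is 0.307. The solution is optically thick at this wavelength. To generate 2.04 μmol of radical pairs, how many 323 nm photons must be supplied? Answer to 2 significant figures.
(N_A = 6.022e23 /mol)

4.0e18 photons

Product: 2.04 μmol = 2.04e-6 mol.
Photons that must be absorbed: 2.04e-6 / 0.307 = 6.645e-6 mol.
Photon count: 6.645e-6 × 6.022e23 = 4.0e18.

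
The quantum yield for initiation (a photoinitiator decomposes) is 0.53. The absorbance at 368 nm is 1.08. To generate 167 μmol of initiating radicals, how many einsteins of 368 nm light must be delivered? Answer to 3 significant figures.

Product: 167 μmol = 1.67e-4 mol.
Photons that must be absorbed: 1.67e-4 / 0.53 = 3.151e-4 mol.
Fraction absorbed: 1 − 10^(−1.08) = 0.9168.
Incident photons needed: 3.151e-4 / 0.9168 = 3.437e-4 mol.

3.44e-4 einstein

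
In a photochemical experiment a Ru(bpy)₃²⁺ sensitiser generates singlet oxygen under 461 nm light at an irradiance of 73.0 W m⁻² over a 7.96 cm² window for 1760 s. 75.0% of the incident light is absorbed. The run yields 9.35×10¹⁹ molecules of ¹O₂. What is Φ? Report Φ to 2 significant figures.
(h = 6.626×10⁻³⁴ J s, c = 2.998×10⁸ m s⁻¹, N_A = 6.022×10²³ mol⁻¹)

Product: 9.35×10¹⁹ / 6.022×10²³ = 1.553×10⁻⁴ mol.
Photon energy at 461 nm: hc/λ = (6.626×10⁻³⁴)(2.998×10⁸)/(461×10⁻⁹) = 4.309×10⁻¹⁹ J.
Energy delivered: (73.0 W m⁻²)(7.96×10⁻⁴ m²)(1760 s) = 102.3 J.
Photons incident: 102.3 / 4.309×10⁻¹⁹ = 2.374×10²⁰, i.e. 2.374×10²⁰/6.022×10²³ = 3.942×10⁻⁴ mol.
Photons absorbed: 0.750 × 3.942×10⁻⁴ = 2.957×10⁻⁴ mol.
Φ = 1.553×10⁻⁴ mol / 2.957×10⁻⁴ mol photons = 0.53.

Φ = 0.53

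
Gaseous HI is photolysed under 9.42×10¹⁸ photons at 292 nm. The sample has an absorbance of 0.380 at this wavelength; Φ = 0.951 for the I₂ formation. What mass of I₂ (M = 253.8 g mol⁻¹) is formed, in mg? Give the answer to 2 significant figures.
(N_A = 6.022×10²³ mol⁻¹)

Moles of photons: 9.42×10¹⁸ / 6.022×10²³ = 1.564×10⁻⁵ mol.
Fraction absorbed: 1 − 10^(−0.380) = 0.5831.
Photons absorbed: 0.5831 × 1.564×10⁻⁵ = 9.120×10⁻⁶ mol.
Product: Φ × n_abs = 0.951 × 9.120×10⁻⁶ = 8.673×10⁻⁶ mol.
Mass: 8.673×10⁻⁶ × 253.8 = 0.002201 g = 2.2 mg.

2.2 mg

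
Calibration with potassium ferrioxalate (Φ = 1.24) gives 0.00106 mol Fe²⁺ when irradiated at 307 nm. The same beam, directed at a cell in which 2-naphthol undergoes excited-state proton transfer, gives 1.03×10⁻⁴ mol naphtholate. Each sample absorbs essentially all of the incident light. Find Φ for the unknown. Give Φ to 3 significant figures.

Photons absorbed by the actinometer: 0.00106 / 1.24 = 8.548×10⁻⁴ mol.
Φ(unknown) = 1.03×10⁻⁴ / 8.548×10⁻⁴ = 0.120.

Φ = 0.120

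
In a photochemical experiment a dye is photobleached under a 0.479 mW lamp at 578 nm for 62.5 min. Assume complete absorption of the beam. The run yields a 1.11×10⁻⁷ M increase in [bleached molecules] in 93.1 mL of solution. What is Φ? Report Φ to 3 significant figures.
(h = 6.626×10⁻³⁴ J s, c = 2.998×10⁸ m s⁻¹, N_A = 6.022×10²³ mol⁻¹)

Product: (1.11×10⁻⁷ M)(0.0931 L) = 1.033×10⁻⁸ mol.
Photon energy at 578 nm: hc/λ = (6.626×10⁻³⁴)(2.998×10⁸)/(578×10⁻⁹) = 3.437×10⁻¹⁹ J.
Energy delivered: (0.479 mW)(3750 s) = 1.796 J.
Photons incident: 1.796 / 3.437×10⁻¹⁹ = 5.225×10¹⁸, i.e. 5.225×10¹⁸/6.022×10²³ = 8.677×10⁻⁶ mol.
Φ = 1.033×10⁻⁸ mol / 8.677×10⁻⁶ mol photons = 0.00119.

Φ = 0.00119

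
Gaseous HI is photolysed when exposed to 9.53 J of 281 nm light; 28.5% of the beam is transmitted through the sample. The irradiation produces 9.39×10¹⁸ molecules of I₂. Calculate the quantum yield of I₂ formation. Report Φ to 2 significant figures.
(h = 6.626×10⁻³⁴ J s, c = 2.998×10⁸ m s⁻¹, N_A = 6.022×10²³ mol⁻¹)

Φ = 0.97

Product: 9.39×10¹⁸ / 6.022×10²³ = 1.559×10⁻⁵ mol.
Photon energy at 281 nm: hc/λ = (6.626×10⁻³⁴)(2.998×10⁸)/(281×10⁻⁹) = 7.069×10⁻¹⁹ J.
Photons incident: 9.53 / 7.069×10⁻¹⁹ = 1.348×10¹⁹, i.e. 1.348×10¹⁹/6.022×10²³ = 2.238×10⁻⁵ mol.
Fraction absorbed: 1 − 28.5/100 = 0.7150.
Photons absorbed: 0.7150 × 2.238×10⁻⁵ = 1.600×10⁻⁵ mol.
Φ = 1.559×10⁻⁵ mol / 1.600×10⁻⁵ mol photons = 0.97.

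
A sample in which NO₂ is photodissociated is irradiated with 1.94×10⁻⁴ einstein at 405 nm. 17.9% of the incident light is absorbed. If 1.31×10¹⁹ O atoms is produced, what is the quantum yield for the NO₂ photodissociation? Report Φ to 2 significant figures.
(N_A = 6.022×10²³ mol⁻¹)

Product: 1.31×10¹⁹ / 6.022×10²³ = 2.175×10⁻⁵ mol.
Photons absorbed: 0.179 × 1.94×10⁻⁴ = 3.473×10⁻⁵ mol.
Φ = 2.175×10⁻⁵ mol / 3.473×10⁻⁵ mol photons = 0.63.

Φ = 0.63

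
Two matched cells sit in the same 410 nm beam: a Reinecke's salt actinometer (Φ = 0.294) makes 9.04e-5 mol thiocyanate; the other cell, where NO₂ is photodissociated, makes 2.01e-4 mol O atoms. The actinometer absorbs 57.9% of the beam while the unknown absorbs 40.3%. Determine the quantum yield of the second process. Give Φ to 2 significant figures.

Photons absorbed by the actinometer: 9.04e-5 / 0.294 = 3.075e-4 mol.
Incident flux: 3.075e-4 / 0.579 = 5.311e-4 einstein.
Absorbed by unknown: 0.403 × 5.311e-4 = 2.140e-4 mol.
Φ(unknown) = 2.01e-4 / 2.140e-4 = 0.94.

Φ = 0.94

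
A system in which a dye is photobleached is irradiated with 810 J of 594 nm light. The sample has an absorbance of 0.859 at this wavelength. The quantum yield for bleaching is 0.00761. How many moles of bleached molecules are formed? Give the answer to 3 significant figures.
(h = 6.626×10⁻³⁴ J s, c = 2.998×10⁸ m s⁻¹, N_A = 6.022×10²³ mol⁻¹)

2.64×10⁻⁵ mol

Photon energy at 594 nm: hc/λ = (6.626×10⁻³⁴)(2.998×10⁸)/(594×10⁻⁹) = 3.344×10⁻¹⁹ J.
Photons incident: 810 / 3.344×10⁻¹⁹ = 2.422×10²¹, i.e. 2.422×10²¹/6.022×10²³ = 0.004022 mol.
Fraction absorbed: 1 − 10^(−0.859) = 0.8616.
Photons absorbed: 0.8616 × 0.004022 = 0.003465 mol.
Product: Φ × n_abs = 0.00761 × 0.003465 = 2.637×10⁻⁵ mol.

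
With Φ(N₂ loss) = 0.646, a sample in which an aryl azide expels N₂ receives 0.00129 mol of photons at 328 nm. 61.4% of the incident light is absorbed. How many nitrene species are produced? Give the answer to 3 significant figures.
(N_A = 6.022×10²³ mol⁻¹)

Photons absorbed: 0.614 × 0.00129 = 7.921×10⁻⁴ mol.
Product: Φ × n_abs = 0.646 × 7.921×10⁻⁴ = 5.117×10⁻⁴ mol.
As a count: 5.117×10⁻⁴ × 6.022×10²³ = 3.08×10²⁰.

3.08×10²⁰ species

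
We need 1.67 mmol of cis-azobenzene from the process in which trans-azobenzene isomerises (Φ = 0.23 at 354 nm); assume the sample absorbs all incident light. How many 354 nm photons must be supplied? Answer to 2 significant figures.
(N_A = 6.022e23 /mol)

Product: 1.67 mmol = 0.00167 mol.
Photons that must be absorbed: 0.00167 / 0.23 = 0.007261 mol.
Photon count: 0.007261 × 6.022e23 = 4.4e21.

4.4e21 photons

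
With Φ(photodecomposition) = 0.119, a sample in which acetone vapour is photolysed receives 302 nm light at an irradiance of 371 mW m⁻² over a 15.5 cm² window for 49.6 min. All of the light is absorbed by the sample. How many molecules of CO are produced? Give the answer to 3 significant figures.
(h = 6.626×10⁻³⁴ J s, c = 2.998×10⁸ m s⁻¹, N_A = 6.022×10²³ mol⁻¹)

Photon energy at 302 nm: hc/λ = (6.626×10⁻³⁴)(2.998×10⁸)/(302×10⁻⁹) = 6.578×10⁻¹⁹ J.
Energy delivered: (371 mW m⁻²)(15.5×10⁻⁴ m²)(2976 s) = 1.711 J.
Photons incident: 1.711 / 6.578×10⁻¹⁹ = 2.601×10¹⁸, i.e. 2.601×10¹⁸/6.022×10²³ = 4.319×10⁻⁶ mol.
Product: Φ × n_abs = 0.119 × 4.319×10⁻⁶ = 5.140×10⁻⁷ mol.
As a count: 5.140×10⁻⁷ × 6.022×10²³ = 3.10×10¹⁷.

3.10×10¹⁷ molecules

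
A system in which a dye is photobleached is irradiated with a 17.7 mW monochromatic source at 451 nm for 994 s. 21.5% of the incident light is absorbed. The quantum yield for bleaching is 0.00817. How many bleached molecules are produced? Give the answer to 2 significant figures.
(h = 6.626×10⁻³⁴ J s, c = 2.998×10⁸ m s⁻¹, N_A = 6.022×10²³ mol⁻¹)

Photon energy at 451 nm: hc/λ = (6.626×10⁻³⁴)(2.998×10⁸)/(451×10⁻⁹) = 4.405×10⁻¹⁹ J.
Energy delivered: (17.7 mW)(994 s) = 17.59 J.
Photons incident: 17.59 / 4.405×10⁻¹⁹ = 3.993×10¹⁹, i.e. 3.993×10¹⁹/6.022×10²³ = 6.631×10⁻⁵ mol.
Photons absorbed: 0.215 × 6.631×10⁻⁵ = 1.426×10⁻⁵ mol.
Product: Φ × n_abs = 0.00817 × 1.426×10⁻⁵ = 1.165×10⁻⁷ mol.
As a count: 1.165×10⁻⁷ × 6.022×10²³ = 7.0×10¹⁶.

7.0×10¹⁶ bleached molecules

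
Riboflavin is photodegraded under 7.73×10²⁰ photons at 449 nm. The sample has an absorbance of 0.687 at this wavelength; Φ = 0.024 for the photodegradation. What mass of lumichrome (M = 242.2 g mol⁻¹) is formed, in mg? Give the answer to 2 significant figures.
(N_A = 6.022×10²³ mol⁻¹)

Moles of photons: 7.73×10²⁰ / 6.022×10²³ = 0.001284 mol.
Fraction absorbed: 1 − 10^(−0.687) = 0.7944.
Photons absorbed: 0.7944 × 0.001284 = 0.001020 mol.
Product: Φ × n_abs = 0.024 × 0.001020 = 2.448×10⁻⁵ mol.
Mass: 2.448×10⁻⁵ × 242.2 = 0.005929 g = 5.9 mg.

5.9 mg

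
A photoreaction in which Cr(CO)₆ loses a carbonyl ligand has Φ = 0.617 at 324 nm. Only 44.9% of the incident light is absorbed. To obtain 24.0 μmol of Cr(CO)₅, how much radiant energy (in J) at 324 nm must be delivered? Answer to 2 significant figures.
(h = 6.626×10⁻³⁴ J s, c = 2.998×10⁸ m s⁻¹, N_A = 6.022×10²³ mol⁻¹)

32 J

Product: 24.0 μmol = 2.40×10⁻⁵ mol.
Photons that must be absorbed: 2.40×10⁻⁵ / 0.617 = 3.890×10⁻⁵ mol.
Incident photons needed: 3.890×10⁻⁵ / 0.449 = 8.664×10⁻⁵ mol.
Photon energy: hc/λ = 6.131×10⁻¹⁹ J; per mole, 3.692×10⁵ J mol⁻¹.
Energy required: 8.664×10⁻⁵ × 3.692×10⁵ = 32 J.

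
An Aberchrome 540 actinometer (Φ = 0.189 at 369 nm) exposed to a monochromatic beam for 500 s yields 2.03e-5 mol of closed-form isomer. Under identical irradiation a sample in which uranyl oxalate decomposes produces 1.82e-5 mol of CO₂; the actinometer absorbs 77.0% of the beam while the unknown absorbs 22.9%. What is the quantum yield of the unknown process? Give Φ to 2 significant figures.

Φ = 0.57

Photons absorbed by the actinometer: 2.03e-5 / 0.189 = 1.074e-4 mol.
Incident flux: 1.074e-4 / 0.770 = 1.395e-4 einstein.
Absorbed by unknown: 0.229 × 1.395e-4 = 3.195e-5 mol.
Φ(unknown) = 1.82e-5 / 3.195e-5 = 0.57.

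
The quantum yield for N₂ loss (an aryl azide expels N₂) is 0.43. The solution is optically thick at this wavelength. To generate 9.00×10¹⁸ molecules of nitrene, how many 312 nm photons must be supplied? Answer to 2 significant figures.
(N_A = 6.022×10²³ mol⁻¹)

Product: 9.00×10¹⁸ / 6.022×10²³ = 1.495×10⁻⁵ mol.
Photons that must be absorbed: 1.495×10⁻⁵ / 0.43 = 3.477×10⁻⁵ mol.
Photon count: 3.477×10⁻⁵ × 6.022×10²³ = 2.1×10¹⁹.

2.1×10¹⁹ photons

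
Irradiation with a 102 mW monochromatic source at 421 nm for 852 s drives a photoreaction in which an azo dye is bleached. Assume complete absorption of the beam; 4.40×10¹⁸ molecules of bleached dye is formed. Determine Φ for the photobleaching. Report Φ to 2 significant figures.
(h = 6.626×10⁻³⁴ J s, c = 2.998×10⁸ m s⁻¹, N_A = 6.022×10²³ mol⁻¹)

Φ = 0.024

Product: 4.40×10¹⁸ / 6.022×10²³ = 7.307×10⁻⁶ mol.
Photon energy at 421 nm: hc/λ = (6.626×10⁻³⁴)(2.998×10⁸)/(421×10⁻⁹) = 4.718×10⁻¹⁹ J.
Energy delivered: (102 mW)(852 s) = 86.90 J.
Photons incident: 86.90 / 4.718×10⁻¹⁹ = 1.842×10²⁰, i.e. 1.842×10²⁰/6.022×10²³ = 3.059×10⁻⁴ mol.
Φ = 7.307×10⁻⁶ mol / 3.059×10⁻⁴ mol photons = 0.024.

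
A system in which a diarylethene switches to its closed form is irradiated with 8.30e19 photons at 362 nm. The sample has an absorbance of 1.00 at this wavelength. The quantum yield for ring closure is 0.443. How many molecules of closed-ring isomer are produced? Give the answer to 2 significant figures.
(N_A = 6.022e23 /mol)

3.3e19 molecules

Moles of photons: 8.30e19 / 6.022e23 = 1.378e-4 mol.
Fraction absorbed: 1 − 10^(−1.00) = 0.9000.
Photons absorbed: 0.9000 × 1.378e-4 = 1.240e-4 mol.
Product: Φ × n_abs = 0.443 × 1.240e-4 = 5.493e-5 mol.
As a count: 5.493e-5 × 6.022e23 = 3.3e19.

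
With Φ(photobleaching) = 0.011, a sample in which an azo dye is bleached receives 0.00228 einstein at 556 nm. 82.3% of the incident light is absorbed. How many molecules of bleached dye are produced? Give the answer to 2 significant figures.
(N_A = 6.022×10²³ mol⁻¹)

1.2×10¹⁹ molecules

Photons absorbed: 0.823 × 0.00228 = 0.001876 mol.
Product: Φ × n_abs = 0.011 × 0.001876 = 2.064×10⁻⁵ mol.
As a count: 2.064×10⁻⁵ × 6.022×10²³ = 1.2×10¹⁹.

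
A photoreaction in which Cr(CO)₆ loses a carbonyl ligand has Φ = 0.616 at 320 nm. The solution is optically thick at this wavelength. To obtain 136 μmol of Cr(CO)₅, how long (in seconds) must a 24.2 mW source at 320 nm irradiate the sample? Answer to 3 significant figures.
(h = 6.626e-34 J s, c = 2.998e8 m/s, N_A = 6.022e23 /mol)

Product: 136 μmol = 1.36e-4 mol.
Photons that must be absorbed: 1.36e-4 / 0.616 = 2.208e-4 mol.
Photon energy: hc/λ = 6.208e-19 J; per mole, 3.738e5 J mol⁻¹.
Energy required: 2.208e-4 × 3.738e5 = 82.54 J.
Time: 82.54 J / 0.0242 W = 3410 s.

t ≈ 3410 s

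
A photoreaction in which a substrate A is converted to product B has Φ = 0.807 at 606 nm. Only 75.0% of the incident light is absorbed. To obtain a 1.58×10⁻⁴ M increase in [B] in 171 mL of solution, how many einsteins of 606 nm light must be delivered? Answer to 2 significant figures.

4.5×10⁻⁵ einstein

Product: (1.58×10⁻⁴ M)(0.171 L) = 2.702×10⁻⁵ mol.
Photons that must be absorbed: 2.702×10⁻⁵ / 0.807 = 3.348×10⁻⁵ mol.
Incident photons needed: 3.348×10⁻⁵ / 0.750 = 4.464×10⁻⁵ mol.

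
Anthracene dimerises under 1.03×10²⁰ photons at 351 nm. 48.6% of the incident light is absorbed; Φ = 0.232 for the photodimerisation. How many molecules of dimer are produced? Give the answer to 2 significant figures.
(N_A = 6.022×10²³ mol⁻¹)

1.2×10¹⁹ molecules

Moles of photons: 1.03×10²⁰ / 6.022×10²³ = 1.710×10⁻⁴ mol.
Photons absorbed: 0.486 × 1.710×10⁻⁴ = 8.311×10⁻⁵ mol.
Product: Φ × n_abs = 0.232 × 8.311×10⁻⁵ = 1.928×10⁻⁵ mol.
As a count: 1.928×10⁻⁵ × 6.022×10²³ = 1.2×10¹⁹.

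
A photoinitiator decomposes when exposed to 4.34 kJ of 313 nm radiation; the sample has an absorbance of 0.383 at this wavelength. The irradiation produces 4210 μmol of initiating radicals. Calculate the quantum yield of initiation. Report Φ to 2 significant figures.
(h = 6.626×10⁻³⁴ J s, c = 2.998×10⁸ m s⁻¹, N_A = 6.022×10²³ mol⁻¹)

Product: 4210 μmol = 0.00421 mol.
Photon energy at 313 nm: hc/λ = (6.626×10⁻³⁴)(2.998×10⁸)/(313×10⁻⁹) = 6.347×10⁻¹⁹ J.
Incident energy: 4.34 kJ = 4340 J.
Photons incident: 4340 / 6.347×10⁻¹⁹ = 6.838×10²¹, i.e. 6.838×10²¹/6.022×10²³ = 0.01136 mol.
Fraction absorbed: 1 − 10^(−0.383) = 0.5860.
Photons absorbed: 0.5860 × 0.01136 = 0.006657 mol.
Φ = 0.00421 mol / 0.006657 mol photons = 0.63.

Φ = 0.63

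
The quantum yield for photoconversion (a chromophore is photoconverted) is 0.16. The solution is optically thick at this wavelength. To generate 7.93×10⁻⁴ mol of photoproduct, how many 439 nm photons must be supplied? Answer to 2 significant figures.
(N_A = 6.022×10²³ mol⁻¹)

Photons that must be absorbed: 7.93×10⁻⁴ / 0.16 = 0.004956 mol.
Photon count: 0.004956 × 6.022×10²³ = 3.0×10²¹.

3.0×10²¹ photons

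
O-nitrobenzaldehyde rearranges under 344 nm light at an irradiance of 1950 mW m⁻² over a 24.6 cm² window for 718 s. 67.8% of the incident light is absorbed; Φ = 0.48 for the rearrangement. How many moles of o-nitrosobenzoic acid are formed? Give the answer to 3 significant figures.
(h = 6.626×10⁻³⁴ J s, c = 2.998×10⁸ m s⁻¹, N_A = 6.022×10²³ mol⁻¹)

3.22×10⁻⁶ mol

Photon energy at 344 nm: hc/λ = (6.626×10⁻³⁴)(2.998×10⁸)/(344×10⁻⁹) = 5.775×10⁻¹⁹ J.
Energy delivered: (1950 mW m⁻²)(24.6×10⁻⁴ m²)(718 s) = 3.444 J.
Photons incident: 3.444 / 5.775×10⁻¹⁹ = 5.964×10¹⁸, i.e. 5.964×10¹⁸/6.022×10²³ = 9.904×10⁻⁶ mol.
Photons absorbed: 0.678 × 9.904×10⁻⁶ = 6.715×10⁻⁶ mol.
Product: Φ × n_abs = 0.48 × 6.715×10⁻⁶ = 3.223×10⁻⁶ mol.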